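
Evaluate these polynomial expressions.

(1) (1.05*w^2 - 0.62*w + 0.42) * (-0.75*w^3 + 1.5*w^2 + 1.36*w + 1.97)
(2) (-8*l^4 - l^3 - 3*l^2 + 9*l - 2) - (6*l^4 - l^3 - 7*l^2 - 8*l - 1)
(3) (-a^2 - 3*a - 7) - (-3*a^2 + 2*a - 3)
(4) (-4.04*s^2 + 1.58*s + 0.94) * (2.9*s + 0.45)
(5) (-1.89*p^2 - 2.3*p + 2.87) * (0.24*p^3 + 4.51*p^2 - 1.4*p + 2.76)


(1) = -0.7875*w^5 + 2.04*w^4 + 0.183*w^3 + 1.8553*w^2 - 0.6502*w + 0.8274
(2) = -14*l^4 + 4*l^2 + 17*l - 1
(3) = 2*a^2 - 5*a - 4
(4) = -11.716*s^3 + 2.764*s^2 + 3.437*s + 0.423
(5) = -0.4536*p^5 - 9.0759*p^4 - 7.0382*p^3 + 10.9473*p^2 - 10.366*p + 7.9212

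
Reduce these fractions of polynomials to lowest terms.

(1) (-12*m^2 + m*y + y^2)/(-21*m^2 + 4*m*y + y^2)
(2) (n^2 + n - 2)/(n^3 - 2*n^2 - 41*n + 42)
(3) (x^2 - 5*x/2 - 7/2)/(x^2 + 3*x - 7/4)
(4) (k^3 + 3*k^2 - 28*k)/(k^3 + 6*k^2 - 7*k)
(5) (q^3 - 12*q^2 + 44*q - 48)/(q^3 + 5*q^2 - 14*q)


(1) = (4*m + y)/(7*m + y)
(2) = (n + 2)/(n^2 - n - 42)
(3) = (4*x^2 - 10*x - 14)/(4*x^2 + 12*x - 7)
(4) = (k - 4)/(k - 1)
(5) = (q^2 - 10*q + 24)/(q^2 + 7*q)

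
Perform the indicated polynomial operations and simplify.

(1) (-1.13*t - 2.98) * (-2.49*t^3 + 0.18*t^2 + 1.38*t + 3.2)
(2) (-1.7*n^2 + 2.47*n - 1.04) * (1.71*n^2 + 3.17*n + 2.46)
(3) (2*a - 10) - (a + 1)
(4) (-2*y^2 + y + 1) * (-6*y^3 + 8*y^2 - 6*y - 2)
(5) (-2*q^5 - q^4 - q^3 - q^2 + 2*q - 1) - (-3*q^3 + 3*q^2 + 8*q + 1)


(1) = 2.8137*t^4 + 7.2168*t^3 - 2.0958*t^2 - 7.7284*t - 9.536
(2) = -2.907*n^4 - 1.1653*n^3 + 1.8695*n^2 + 2.7794*n - 2.5584
(3) = a - 11
(4) = 12*y^5 - 22*y^4 + 14*y^3 + 6*y^2 - 8*y - 2
(5) = -2*q^5 - q^4 + 2*q^3 - 4*q^2 - 6*q - 2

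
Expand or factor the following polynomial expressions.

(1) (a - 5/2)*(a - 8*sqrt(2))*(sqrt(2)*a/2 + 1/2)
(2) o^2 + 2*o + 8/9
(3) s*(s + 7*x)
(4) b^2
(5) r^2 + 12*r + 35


(1) = sqrt(2)*a^3/2 - 15*a^2/2 - 5*sqrt(2)*a^2/4 - 4*sqrt(2)*a + 75*a/4 + 10*sqrt(2)
(2) = (o + 2/3)*(o + 4/3)
(3) = s^2 + 7*s*x
(4) = b^2
(5) = (r + 5)*(r + 7)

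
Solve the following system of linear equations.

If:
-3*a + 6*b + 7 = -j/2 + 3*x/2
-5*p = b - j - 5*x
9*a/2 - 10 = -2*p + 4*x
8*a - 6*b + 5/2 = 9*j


Then:
a = 1110*x/2323 + 4615/2323
b = 97*x/202 - 147/404
j = 243*x/2323 + 5311/2323
p = 4297*x/4646 + 4925/9292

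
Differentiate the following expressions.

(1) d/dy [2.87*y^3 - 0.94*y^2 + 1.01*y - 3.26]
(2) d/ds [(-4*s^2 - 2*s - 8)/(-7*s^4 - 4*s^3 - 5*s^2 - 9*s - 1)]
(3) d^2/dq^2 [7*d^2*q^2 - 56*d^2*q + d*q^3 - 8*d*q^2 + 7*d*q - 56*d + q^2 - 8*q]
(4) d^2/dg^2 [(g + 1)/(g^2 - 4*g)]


(1) = 8.61*y^2 - 1.88*y + 1.01
(2) = 2*(-28*s^5 - 29*s^4 - 120*s^3 - 35*s^2 - 36*s - 35)/(49*s^8 + 56*s^7 + 86*s^6 + 166*s^5 + 111*s^4 + 98*s^3 + 91*s^2 + 18*s + 1)
(3) = 14*d^2 + 6*d*q - 16*d + 2
(4) = 2*(3*g*(1 - g)*(g - 4) + 4*(g - 2)^2*(g + 1))/(g^3*(g - 4)^3)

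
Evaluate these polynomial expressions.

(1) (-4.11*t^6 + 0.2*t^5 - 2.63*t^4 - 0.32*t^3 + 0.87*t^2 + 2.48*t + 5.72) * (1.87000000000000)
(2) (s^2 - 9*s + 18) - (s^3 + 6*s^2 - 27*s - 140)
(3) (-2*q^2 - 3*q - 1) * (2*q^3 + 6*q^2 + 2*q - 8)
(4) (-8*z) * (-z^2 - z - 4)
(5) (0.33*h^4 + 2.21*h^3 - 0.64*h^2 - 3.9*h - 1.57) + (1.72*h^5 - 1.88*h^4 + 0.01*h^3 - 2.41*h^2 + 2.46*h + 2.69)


(1) = -7.6857*t^6 + 0.374*t^5 - 4.9181*t^4 - 0.5984*t^3 + 1.6269*t^2 + 4.6376*t + 10.6964
(2) = -s^3 - 5*s^2 + 18*s + 158
(3) = -4*q^5 - 18*q^4 - 24*q^3 + 4*q^2 + 22*q + 8
(4) = 8*z^3 + 8*z^2 + 32*z
(5) = 1.72*h^5 - 1.55*h^4 + 2.22*h^3 - 3.05*h^2 - 1.44*h + 1.12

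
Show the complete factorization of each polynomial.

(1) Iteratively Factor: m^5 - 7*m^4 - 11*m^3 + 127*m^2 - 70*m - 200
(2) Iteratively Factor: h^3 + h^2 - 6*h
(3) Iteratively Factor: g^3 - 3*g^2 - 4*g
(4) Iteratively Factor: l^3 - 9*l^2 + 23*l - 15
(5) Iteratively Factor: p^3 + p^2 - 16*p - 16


(1) = (m - 2)*(m^4 - 5*m^3 - 21*m^2 + 85*m + 100) = (m - 5)*(m - 2)*(m^3 - 21*m - 20) = (m - 5)*(m - 2)*(m + 4)*(m^2 - 4*m - 5) = (m - 5)^2*(m - 2)*(m + 4)*(m + 1)
(2) = (h)*(h^2 + h - 6) = h*(h - 2)*(h + 3)
(3) = (g - 4)*(g^2 + g) = g*(g - 4)*(g + 1)
(4) = (l - 1)*(l^2 - 8*l + 15) = (l - 3)*(l - 1)*(l - 5)
(5) = (p + 4)*(p^2 - 3*p - 4) = (p - 4)*(p + 4)*(p + 1)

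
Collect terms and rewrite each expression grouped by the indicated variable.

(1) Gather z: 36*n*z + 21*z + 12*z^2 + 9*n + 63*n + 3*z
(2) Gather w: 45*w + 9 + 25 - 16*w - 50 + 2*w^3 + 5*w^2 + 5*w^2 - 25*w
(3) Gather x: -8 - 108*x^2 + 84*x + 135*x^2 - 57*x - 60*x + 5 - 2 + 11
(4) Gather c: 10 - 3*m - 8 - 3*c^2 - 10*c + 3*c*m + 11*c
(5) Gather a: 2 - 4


(1) = 72*n + 12*z^2 + z*(36*n + 24)
(2) = 2*w^3 + 10*w^2 + 4*w - 16
(3) = 27*x^2 - 33*x + 6
(4) = -3*c^2 + c*(3*m + 1) - 3*m + 2
(5) = -2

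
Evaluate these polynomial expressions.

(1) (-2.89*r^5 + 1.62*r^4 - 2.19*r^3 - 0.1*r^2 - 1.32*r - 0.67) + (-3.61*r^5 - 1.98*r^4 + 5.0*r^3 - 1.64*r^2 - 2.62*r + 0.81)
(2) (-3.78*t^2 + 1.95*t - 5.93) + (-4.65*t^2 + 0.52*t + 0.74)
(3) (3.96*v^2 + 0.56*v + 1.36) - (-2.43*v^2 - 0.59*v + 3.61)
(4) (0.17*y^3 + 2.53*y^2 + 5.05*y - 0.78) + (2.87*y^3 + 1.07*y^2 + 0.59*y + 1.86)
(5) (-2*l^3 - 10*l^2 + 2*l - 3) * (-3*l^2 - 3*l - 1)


(1) = -6.5*r^5 - 0.36*r^4 + 2.81*r^3 - 1.74*r^2 - 3.94*r + 0.14
(2) = -8.43*t^2 + 2.47*t - 5.19
(3) = 6.39*v^2 + 1.15*v - 2.25
(4) = 3.04*y^3 + 3.6*y^2 + 5.64*y + 1.08
(5) = 6*l^5 + 36*l^4 + 26*l^3 + 13*l^2 + 7*l + 3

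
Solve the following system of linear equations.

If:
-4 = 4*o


Then:
o = -1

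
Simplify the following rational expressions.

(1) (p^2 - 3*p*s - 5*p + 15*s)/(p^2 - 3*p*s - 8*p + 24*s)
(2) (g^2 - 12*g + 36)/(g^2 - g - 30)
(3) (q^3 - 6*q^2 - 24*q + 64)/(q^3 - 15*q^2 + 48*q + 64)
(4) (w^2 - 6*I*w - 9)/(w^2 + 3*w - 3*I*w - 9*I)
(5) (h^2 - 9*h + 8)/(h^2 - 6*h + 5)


(1) = (p - 5)/(p - 8)
(2) = (g - 6)/(g + 5)
(3) = (q^2 + 2*q - 8)/(q^2 - 7*q - 8)
(4) = (w - 3*I)/(w + 3)
(5) = (h - 8)/(h - 5)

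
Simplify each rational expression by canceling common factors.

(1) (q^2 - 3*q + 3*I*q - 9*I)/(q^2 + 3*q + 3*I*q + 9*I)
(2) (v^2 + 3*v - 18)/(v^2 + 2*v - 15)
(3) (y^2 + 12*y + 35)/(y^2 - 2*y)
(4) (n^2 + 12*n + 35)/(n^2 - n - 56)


(1) = (q - 3)/(q + 3)
(2) = (v + 6)/(v + 5)
(3) = (y^2 + 12*y + 35)/(y^2 - 2*y)
(4) = (n + 5)/(n - 8)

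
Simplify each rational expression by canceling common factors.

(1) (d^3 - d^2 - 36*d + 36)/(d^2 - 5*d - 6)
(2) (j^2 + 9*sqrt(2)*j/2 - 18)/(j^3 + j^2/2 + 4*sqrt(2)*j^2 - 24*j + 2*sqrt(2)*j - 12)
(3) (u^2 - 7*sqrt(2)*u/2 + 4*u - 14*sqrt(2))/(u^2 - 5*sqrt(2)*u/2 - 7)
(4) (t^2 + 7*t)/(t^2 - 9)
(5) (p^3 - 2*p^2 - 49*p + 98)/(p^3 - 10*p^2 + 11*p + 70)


(1) = (d^2 + 5*d - 6)/(d + 1)
(2) = (4*j - 6*sqrt(2))/(4*j^2 + j*(2 - 8*sqrt(2)) - 4*sqrt(2))
(3) = (4*u + 16)/(4*u + 4*sqrt(2))
(4) = (t^2 + 7*t)/(t^2 - 9)
(5) = (p^2 + 5*p - 14)/(p^2 - 3*p - 10)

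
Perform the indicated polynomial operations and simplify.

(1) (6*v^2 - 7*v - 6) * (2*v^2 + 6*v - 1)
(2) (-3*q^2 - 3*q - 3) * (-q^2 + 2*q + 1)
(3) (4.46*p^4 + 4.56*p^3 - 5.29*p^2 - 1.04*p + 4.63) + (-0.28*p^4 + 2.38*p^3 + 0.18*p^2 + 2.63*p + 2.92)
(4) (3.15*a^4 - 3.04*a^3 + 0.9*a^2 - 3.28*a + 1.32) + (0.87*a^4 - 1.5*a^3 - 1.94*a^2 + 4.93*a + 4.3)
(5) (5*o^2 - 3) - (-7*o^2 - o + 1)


(1) = 12*v^4 + 22*v^3 - 60*v^2 - 29*v + 6
(2) = 3*q^4 - 3*q^3 - 6*q^2 - 9*q - 3
(3) = 4.18*p^4 + 6.94*p^3 - 5.11*p^2 + 1.59*p + 7.55
(4) = 4.02*a^4 - 4.54*a^3 - 1.04*a^2 + 1.65*a + 5.62
(5) = 12*o^2 + o - 4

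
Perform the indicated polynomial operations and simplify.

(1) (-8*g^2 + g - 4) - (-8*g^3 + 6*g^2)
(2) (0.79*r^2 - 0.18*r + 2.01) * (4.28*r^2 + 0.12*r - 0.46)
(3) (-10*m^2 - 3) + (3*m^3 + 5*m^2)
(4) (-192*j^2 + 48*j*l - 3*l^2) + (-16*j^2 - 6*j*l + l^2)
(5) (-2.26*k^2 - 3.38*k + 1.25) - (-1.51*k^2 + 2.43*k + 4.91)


(1) = 8*g^3 - 14*g^2 + g - 4
(2) = 3.3812*r^4 - 0.6756*r^3 + 8.2178*r^2 + 0.324*r - 0.9246
(3) = 3*m^3 - 5*m^2 - 3
(4) = -208*j^2 + 42*j*l - 2*l^2
(5) = -0.75*k^2 - 5.81*k - 3.66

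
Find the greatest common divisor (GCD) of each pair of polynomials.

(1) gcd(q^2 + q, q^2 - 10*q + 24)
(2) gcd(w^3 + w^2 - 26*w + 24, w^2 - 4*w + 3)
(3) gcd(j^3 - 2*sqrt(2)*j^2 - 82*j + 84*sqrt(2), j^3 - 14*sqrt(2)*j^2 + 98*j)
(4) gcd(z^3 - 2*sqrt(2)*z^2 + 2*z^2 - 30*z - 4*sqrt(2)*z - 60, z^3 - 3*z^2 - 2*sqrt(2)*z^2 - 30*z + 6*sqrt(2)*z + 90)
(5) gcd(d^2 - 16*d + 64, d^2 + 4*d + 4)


(1) = gcd(q*(q + 1), (q - 6)*(q - 4)) = 1
(2) = gcd((w - 4)*(w - 1)*(w + 6), (w - 3)*(w - 1)) = w - 1
(3) = j - 7*sqrt(2)
(4) = z^2 - 2*sqrt(2)*z - 30
(5) = 1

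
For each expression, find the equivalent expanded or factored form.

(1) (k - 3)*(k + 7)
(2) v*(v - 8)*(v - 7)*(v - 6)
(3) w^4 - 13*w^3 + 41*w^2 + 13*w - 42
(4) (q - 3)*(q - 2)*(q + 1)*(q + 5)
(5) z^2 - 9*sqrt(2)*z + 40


(1) = k^2 + 4*k - 21
(2) = v^4 - 21*v^3 + 146*v^2 - 336*v
(3) = (w - 7)*(w - 6)*(w - 1)*(w + 1)
(4) = q^4 + q^3 - 19*q^2 + 11*q + 30
(5) = (z - 5*sqrt(2))*(z - 4*sqrt(2))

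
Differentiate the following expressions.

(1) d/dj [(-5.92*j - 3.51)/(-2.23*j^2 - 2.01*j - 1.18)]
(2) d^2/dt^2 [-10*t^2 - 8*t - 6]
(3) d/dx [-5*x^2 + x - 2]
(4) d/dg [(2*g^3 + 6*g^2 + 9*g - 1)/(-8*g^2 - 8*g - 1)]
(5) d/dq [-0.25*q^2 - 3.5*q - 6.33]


(1) = (13.2016*j^2 + 11.8992*j - (4.46*j + 2.01)*(5.92*j + 3.51) + 6.9856)/(2.23*j^2 + 2.01*j + 1.18)^2
(2) = -20
(3) = 1 - 10*x
(4) = (-16*g^4 - 32*g^3 + 18*g^2 - 28*g - 17)/(64*g^4 + 128*g^3 + 80*g^2 + 16*g + 1)
(5) = -0.5*q - 3.5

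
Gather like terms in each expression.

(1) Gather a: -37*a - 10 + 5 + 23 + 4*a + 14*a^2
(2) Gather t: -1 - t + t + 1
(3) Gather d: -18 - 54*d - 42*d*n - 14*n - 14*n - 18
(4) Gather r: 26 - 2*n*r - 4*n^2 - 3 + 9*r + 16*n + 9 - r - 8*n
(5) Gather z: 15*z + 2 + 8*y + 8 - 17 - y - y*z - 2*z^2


(1) = 14*a^2 - 33*a + 18
(2) = 0
(3) = d*(-42*n - 54) - 28*n - 36
(4) = -4*n^2 + 8*n + r*(8 - 2*n) + 32
(5) = 7*y - 2*z^2 + z*(15 - y) - 7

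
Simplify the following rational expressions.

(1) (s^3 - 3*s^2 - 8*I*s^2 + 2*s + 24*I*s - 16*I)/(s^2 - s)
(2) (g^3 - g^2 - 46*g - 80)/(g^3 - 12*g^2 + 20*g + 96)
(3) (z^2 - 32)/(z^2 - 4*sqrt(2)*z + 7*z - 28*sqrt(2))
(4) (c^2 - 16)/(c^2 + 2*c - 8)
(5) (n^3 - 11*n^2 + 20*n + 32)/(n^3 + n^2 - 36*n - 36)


(1) = (s^2 + s*(-2 - 8*I) + 16*I)/s
(2) = (g + 5)/(g - 6)
(3) = (z + 4*sqrt(2))/(z + 7)
(4) = (c - 4)/(c - 2)
(5) = (n^2 - 12*n + 32)/(n^2 - 36)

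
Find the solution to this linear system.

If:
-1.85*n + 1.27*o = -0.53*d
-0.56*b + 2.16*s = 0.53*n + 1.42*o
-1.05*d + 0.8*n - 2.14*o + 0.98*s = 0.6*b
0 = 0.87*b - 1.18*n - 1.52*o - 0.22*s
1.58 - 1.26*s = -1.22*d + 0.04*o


Then:
b = 0.84
d = -0.79
n = 0.04
o = 0.38
s = 0.48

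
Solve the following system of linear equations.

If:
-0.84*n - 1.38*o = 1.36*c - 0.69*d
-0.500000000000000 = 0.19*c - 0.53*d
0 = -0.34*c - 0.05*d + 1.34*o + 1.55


Then:
c = 3.74380600948867*o + 4.1987348444913
d = 1.34211913547707*o + 2.44860305745915
n = -6.60180234455406*o - 4.78659914150162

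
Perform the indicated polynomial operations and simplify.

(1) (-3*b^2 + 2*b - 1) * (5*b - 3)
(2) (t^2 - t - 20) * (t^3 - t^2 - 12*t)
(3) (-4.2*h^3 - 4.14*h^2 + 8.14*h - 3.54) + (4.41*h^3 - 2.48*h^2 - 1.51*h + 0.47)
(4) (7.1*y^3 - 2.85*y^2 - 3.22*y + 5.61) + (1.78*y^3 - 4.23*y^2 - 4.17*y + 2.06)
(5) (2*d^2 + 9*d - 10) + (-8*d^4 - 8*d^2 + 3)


(1) = -15*b^3 + 19*b^2 - 11*b + 3
(2) = t^5 - 2*t^4 - 31*t^3 + 32*t^2 + 240*t
(3) = 0.21*h^3 - 6.62*h^2 + 6.63*h - 3.07
(4) = 8.88*y^3 - 7.08*y^2 - 7.39*y + 7.67
(5) = -8*d^4 - 6*d^2 + 9*d - 7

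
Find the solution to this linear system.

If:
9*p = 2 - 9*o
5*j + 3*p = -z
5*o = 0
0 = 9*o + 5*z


Then:
j = -2/15
o = 0
p = 2/9
z = 0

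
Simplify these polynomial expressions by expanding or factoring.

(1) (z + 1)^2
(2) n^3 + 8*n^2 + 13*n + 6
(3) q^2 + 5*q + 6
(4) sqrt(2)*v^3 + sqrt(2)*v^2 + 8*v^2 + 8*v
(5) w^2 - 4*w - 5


(1) = z^2 + 2*z + 1
(2) = (n + 1)^2*(n + 6)
(3) = (q + 2)*(q + 3)
(4) = v*(v + 4*sqrt(2))*(sqrt(2)*v + sqrt(2))
(5) = (w - 5)*(w + 1)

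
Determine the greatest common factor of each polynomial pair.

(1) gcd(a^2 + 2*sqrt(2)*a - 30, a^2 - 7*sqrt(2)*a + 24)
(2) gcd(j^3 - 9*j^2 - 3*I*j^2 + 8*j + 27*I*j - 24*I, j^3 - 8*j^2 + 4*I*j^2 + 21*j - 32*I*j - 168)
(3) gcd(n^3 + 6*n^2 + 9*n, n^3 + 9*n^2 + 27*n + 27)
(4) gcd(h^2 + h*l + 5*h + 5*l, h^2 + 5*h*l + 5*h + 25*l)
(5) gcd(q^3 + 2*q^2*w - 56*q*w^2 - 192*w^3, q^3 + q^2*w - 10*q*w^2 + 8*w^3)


(1) = gcd((a - 3*sqrt(2))*(a + 5*sqrt(2)), (a - 4*sqrt(2))*(a - 3*sqrt(2))) = a - 3*sqrt(2)
(2) = gcd((j - 8)*(j - 1)*(j - 3*I), (j - 8)*(j - 3*I)*(j + 7*I)) = j^2 + j*(-8 - 3*I) + 24*I
(3) = n^2 + 6*n + 9
(4) = gcd((h + 5)*(h + l), (h + 5)*(h + 5*l)) = h + 5
(5) = q + 4*w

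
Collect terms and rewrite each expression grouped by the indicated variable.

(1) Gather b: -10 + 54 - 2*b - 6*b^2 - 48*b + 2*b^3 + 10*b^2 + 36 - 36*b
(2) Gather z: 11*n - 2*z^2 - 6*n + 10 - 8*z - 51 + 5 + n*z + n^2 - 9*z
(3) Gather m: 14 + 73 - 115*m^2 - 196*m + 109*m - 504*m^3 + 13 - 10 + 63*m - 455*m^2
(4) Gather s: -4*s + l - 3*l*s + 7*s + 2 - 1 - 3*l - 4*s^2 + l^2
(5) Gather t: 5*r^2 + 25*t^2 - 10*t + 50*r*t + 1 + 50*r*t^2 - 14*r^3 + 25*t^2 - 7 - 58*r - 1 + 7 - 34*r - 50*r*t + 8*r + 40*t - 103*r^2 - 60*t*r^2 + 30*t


(1) = 2*b^3 + 4*b^2 - 86*b + 80
(2) = n^2 + 5*n - 2*z^2 + z*(n - 17) - 36
(3) = -504*m^3 - 570*m^2 - 24*m + 90
(4) = l^2 - 2*l - 4*s^2 + s*(3 - 3*l) + 1
(5) = -14*r^3 - 98*r^2 - 84*r + t^2*(50*r + 50) + t*(60 - 60*r^2)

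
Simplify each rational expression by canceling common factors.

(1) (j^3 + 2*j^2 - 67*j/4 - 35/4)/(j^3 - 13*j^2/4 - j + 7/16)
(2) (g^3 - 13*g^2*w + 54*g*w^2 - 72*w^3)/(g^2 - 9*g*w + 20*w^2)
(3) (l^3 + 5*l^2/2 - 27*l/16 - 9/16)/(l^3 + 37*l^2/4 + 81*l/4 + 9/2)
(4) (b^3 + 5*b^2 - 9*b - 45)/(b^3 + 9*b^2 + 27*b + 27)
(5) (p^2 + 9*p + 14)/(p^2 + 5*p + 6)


(1) = (4*j + 20)/(4*j - 1)
(2) = (-g^2 + 9*g*w - 18*w^2)/(-g + 5*w)
(3) = (4*l - 3)/(4*l + 24)
(4) = (b^2 + 2*b - 15)/(b^2 + 6*b + 9)
(5) = (p + 7)/(p + 3)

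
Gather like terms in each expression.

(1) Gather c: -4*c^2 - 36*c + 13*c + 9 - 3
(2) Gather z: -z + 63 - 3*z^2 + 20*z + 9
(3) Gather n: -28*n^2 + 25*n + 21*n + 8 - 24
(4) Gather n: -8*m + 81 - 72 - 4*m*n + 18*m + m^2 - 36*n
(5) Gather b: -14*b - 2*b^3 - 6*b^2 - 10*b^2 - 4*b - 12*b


(1) = -4*c^2 - 23*c + 6
(2) = -3*z^2 + 19*z + 72
(3) = -28*n^2 + 46*n - 16
(4) = m^2 + 10*m + n*(-4*m - 36) + 9
(5) = -2*b^3 - 16*b^2 - 30*b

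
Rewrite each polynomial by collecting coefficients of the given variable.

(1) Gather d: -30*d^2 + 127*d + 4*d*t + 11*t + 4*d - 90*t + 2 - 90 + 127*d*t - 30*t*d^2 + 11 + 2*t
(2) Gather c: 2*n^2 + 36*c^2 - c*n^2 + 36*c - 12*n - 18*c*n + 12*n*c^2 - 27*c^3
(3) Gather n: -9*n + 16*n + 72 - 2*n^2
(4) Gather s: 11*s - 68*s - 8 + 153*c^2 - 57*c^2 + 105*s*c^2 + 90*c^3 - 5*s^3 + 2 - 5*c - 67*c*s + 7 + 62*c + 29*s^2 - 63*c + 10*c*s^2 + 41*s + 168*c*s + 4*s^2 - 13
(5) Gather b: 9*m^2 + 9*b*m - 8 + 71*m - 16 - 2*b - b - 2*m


(1) = d^2*(-30*t - 30) + d*(131*t + 131) - 77*t - 77
(2) = -27*c^3 + c^2*(12*n + 36) + c*(-n^2 - 18*n + 36) + 2*n^2 - 12*n
(3) = -2*n^2 + 7*n + 72
(4) = 90*c^3 + 96*c^2 - 6*c - 5*s^3 + s^2*(10*c + 33) + s*(105*c^2 + 101*c - 16) - 12
(5) = b*(9*m - 3) + 9*m^2 + 69*m - 24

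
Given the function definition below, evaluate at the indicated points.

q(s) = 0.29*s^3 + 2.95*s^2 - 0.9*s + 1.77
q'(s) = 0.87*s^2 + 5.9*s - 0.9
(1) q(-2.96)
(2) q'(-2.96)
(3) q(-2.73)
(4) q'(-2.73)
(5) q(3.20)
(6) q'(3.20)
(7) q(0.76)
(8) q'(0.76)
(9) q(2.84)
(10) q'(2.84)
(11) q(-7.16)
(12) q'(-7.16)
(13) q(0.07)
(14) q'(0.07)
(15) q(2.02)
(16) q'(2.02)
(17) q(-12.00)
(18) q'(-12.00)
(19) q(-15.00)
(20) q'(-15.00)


(1) = 22.76
(2) = -10.74
(3) = 20.31
(4) = -10.52
(5) = 38.60
(6) = 26.89
(7) = 2.92
(8) = 4.09
(9) = 29.65
(10) = 22.87
(11) = 53.00
(12) = 1.46
(13) = 1.72
(14) = -0.48
(15) = 14.38
(16) = 14.57
(17) = -63.75
(18) = 53.58
(19) = -299.73
(20) = 106.35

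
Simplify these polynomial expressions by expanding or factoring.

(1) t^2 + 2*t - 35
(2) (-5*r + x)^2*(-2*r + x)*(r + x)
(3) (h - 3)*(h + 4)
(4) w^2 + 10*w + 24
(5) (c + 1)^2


(1) = (t - 5)*(t + 7)
(2) = -50*r^4 - 5*r^3*x + 33*r^2*x^2 - 11*r*x^3 + x^4
(3) = h^2 + h - 12
(4) = (w + 4)*(w + 6)
(5) = c^2 + 2*c + 1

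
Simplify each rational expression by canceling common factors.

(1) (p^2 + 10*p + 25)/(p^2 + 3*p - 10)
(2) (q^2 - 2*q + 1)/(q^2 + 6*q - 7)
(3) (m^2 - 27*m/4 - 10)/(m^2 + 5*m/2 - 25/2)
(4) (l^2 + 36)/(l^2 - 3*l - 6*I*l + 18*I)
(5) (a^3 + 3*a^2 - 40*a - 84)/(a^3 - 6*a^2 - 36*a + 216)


(1) = (p + 5)/(p - 2)
(2) = (q - 1)/(q + 7)
(3) = (4*m^2 - 27*m - 40)/(4*m^2 + 10*m - 50)
(4) = (l + 6*I)/(l - 3)
(5) = (a^2 + 9*a + 14)/(a^2 - 36)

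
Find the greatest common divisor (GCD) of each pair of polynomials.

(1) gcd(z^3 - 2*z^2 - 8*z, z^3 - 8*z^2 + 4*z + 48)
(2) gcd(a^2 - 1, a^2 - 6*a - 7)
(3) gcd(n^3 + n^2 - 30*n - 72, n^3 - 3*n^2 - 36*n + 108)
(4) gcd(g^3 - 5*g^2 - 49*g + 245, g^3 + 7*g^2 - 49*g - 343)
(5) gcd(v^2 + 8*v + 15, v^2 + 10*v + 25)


(1) = z^2 - 2*z - 8
(2) = gcd((a - 1)*(a + 1), (a - 7)*(a + 1)) = a + 1
(3) = n - 6
(4) = gcd((g - 7)*(g - 5)*(g + 7), (g - 7)*(g + 7)^2) = g^2 - 49
(5) = gcd((v + 3)*(v + 5), (v + 5)^2) = v + 5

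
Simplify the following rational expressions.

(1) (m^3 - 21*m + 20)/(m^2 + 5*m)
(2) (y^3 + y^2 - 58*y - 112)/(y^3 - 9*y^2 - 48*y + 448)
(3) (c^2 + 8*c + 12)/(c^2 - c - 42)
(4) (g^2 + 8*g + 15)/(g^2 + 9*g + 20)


(1) = (m^2 - 5*m + 4)/m
(2) = (y + 2)/(y - 8)
(3) = (c + 2)/(c - 7)
(4) = (g + 3)/(g + 4)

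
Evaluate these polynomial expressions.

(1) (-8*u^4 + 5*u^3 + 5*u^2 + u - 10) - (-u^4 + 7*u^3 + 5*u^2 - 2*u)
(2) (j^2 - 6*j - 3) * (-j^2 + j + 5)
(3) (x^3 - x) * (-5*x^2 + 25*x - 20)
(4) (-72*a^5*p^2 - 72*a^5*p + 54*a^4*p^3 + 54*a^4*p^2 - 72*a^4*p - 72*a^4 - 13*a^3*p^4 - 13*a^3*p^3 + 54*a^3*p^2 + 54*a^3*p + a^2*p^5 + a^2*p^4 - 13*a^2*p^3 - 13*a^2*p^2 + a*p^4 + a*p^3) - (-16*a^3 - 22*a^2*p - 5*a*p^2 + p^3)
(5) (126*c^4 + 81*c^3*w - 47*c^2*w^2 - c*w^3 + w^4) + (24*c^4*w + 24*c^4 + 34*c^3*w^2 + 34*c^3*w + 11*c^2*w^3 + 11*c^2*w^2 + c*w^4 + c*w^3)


(1) = -7*u^4 - 2*u^3 + 3*u - 10
(2) = -j^4 + 7*j^3 + 2*j^2 - 33*j - 15
(3) = -5*x^5 + 25*x^4 - 15*x^3 - 25*x^2 + 20*x
(4) = -72*a^5*p^2 - 72*a^5*p + 54*a^4*p^3 + 54*a^4*p^2 - 72*a^4*p - 72*a^4 - 13*a^3*p^4 - 13*a^3*p^3 + 54*a^3*p^2 + 54*a^3*p + 16*a^3 + a^2*p^5 + a^2*p^4 - 13*a^2*p^3 - 13*a^2*p^2 + 22*a^2*p + a*p^4 + a*p^3 + 5*a*p^2 - p^3
(5) = 24*c^4*w + 150*c^4 + 34*c^3*w^2 + 115*c^3*w + 11*c^2*w^3 - 36*c^2*w^2 + c*w^4 + w^4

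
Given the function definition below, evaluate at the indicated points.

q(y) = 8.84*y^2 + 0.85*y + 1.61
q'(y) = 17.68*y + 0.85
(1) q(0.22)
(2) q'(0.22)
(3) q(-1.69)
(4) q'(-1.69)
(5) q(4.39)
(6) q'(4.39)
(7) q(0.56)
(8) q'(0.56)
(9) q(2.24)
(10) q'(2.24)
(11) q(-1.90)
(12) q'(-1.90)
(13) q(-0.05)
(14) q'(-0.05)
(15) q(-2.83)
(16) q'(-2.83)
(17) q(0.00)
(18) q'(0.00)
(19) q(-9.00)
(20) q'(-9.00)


(1) = 2.22
(2) = 4.74
(3) = 25.42
(4) = -29.03
(5) = 175.71
(6) = 78.47
(7) = 4.86
(8) = 10.75
(9) = 47.87
(10) = 40.45
(11) = 31.91
(12) = -32.74
(13) = 1.59
(14) = -0.03
(15) = 70.00
(16) = -49.18
(17) = 1.61
(18) = 0.85
(19) = 710.00
(20) = -158.27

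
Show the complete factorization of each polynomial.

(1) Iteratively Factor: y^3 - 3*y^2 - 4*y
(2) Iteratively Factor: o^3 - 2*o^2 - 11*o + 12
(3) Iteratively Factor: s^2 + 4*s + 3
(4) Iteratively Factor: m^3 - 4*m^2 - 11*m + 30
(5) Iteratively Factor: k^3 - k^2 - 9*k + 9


(1) = (y)*(y^2 - 3*y - 4) = y*(y - 4)*(y + 1)
(2) = (o + 3)*(o^2 - 5*o + 4) = (o - 1)*(o + 3)*(o - 4)
(3) = (s + 3)*(s + 1)
(4) = (m + 3)*(m^2 - 7*m + 10) = (m - 2)*(m + 3)*(m - 5)
(5) = (k + 3)*(k^2 - 4*k + 3) = (k - 3)*(k + 3)*(k - 1)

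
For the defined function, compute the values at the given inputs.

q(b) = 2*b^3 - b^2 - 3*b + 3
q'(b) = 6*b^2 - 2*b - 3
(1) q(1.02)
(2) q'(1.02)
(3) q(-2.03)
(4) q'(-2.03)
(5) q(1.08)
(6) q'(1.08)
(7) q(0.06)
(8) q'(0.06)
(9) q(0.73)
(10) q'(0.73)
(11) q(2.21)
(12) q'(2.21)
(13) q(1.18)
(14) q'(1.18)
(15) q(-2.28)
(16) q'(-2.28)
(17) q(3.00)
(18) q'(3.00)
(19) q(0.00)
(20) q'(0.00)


(1) = 1.02
(2) = 1.20
(3) = -11.76
(4) = 25.79
(5) = 1.11
(6) = 1.84
(7) = 2.82
(8) = -3.10
(9) = 1.06
(10) = -1.26
(11) = 13.07
(12) = 21.88
(13) = 1.35
(14) = 2.99
(15) = -19.06
(16) = 32.75
(17) = 39.00
(18) = 45.00
(19) = 3.00
(20) = -3.00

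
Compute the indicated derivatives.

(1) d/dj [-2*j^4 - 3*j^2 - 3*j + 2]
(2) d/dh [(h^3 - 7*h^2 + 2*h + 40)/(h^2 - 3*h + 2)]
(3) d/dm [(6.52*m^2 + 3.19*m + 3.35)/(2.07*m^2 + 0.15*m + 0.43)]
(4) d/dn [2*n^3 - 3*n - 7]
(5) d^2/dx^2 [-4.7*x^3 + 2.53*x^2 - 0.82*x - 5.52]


(1) = -8*j^3 - 6*j - 3
(2) = (h^4 - 6*h^3 + 25*h^2 - 108*h + 124)/(h^4 - 6*h^3 + 13*h^2 - 12*h + 4)
(3) = (-5.6253*m^2 - 8.2618*m + 0.8692)/(4.2849*m^4 + 0.621*m^3 + 1.8027*m^2 + 0.129*m + 0.1849)
(4) = 6*n^2 - 3
(5) = 5.06 - 28.2*x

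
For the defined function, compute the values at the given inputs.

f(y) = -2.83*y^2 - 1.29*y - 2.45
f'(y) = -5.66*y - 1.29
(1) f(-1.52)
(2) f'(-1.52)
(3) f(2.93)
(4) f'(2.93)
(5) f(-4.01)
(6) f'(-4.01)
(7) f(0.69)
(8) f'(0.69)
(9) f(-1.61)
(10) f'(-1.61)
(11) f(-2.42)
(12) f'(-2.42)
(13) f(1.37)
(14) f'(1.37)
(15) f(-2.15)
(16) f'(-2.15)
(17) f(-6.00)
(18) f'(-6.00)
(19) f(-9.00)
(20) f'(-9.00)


(1) = -7.03
(2) = 7.31
(3) = -30.52
(4) = -17.87
(5) = -42.78
(6) = 21.41
(7) = -4.69
(8) = -5.20
(9) = -7.71
(10) = 7.82
(11) = -15.90
(12) = 12.41
(13) = -9.53
(14) = -9.04
(15) = -12.76
(16) = 10.88
(17) = -96.59
(18) = 32.67
(19) = -220.07
(20) = 49.65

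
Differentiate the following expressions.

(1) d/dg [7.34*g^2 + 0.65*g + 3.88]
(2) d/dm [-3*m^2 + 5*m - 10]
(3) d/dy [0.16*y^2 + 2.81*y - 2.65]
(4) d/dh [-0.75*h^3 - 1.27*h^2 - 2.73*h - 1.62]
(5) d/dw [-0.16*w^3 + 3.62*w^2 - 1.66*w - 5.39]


(1) = 14.68*g + 0.65
(2) = 5 - 6*m
(3) = 0.32*y + 2.81
(4) = -2.25*h^2 - 2.54*h - 2.73
(5) = -0.48*w^2 + 7.24*w - 1.66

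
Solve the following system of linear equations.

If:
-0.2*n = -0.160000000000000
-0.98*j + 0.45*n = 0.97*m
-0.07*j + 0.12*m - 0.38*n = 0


Then:
j = -1.36
m = 1.74
n = 0.80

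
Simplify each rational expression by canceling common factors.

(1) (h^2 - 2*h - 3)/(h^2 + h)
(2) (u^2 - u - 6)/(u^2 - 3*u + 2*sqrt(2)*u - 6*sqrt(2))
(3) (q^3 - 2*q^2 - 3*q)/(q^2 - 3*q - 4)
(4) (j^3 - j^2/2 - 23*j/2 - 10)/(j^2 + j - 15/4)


(1) = (h - 3)/h
(2) = (u + 2)/(u + 2*sqrt(2))
(3) = (q^2 - 3*q)/(q - 4)
(4) = (2*j^2 - 6*j - 8)/(2*j - 3)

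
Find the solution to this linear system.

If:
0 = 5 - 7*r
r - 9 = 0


Then:
No Solution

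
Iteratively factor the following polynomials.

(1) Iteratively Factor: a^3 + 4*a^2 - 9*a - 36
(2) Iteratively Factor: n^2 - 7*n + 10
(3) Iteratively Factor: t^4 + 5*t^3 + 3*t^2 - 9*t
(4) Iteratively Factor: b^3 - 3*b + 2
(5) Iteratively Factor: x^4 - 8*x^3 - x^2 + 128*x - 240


(1) = (a + 4)*(a^2 - 9) = (a + 3)*(a + 4)*(a - 3)
(2) = (n - 5)*(n - 2)
(3) = (t + 3)*(t^3 + 2*t^2 - 3*t) = (t - 1)*(t + 3)*(t^2 + 3*t) = (t - 1)*(t + 3)^2*(t)
(4) = (b + 2)*(b^2 - 2*b + 1) = (b - 1)*(b + 2)*(b - 1)
(5) = (x - 5)*(x^3 - 3*x^2 - 16*x + 48) = (x - 5)*(x - 3)*(x^2 - 16) = (x - 5)*(x - 3)*(x + 4)*(x - 4)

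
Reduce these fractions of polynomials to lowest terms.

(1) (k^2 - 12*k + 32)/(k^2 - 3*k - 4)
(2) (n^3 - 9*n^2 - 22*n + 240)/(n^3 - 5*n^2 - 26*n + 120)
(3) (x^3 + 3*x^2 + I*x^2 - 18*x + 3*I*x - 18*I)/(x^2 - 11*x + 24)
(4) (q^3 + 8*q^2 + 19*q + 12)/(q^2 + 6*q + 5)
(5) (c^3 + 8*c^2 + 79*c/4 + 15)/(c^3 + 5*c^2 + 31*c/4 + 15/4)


(1) = (k - 8)/(k + 1)
(2) = (n - 8)/(n - 4)
(3) = (x^2 + x*(6 + I) + 6*I)/(x - 8)
(4) = (q^2 + 7*q + 12)/(q + 5)
(5) = (c + 4)/(c + 1)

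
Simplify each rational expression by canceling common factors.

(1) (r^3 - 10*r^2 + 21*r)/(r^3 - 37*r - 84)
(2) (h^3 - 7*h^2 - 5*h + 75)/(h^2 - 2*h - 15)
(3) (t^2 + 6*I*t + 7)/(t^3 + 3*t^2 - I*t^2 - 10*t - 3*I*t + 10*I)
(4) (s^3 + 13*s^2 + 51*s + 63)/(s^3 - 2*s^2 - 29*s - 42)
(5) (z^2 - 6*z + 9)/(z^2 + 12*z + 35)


(1) = (r^2 - 3*r)/(r^2 + 7*r + 12)
(2) = h - 5
(3) = (t + 7*I)/(t^2 + 3*t - 10)
(4) = (s^2 + 10*s + 21)/(s^2 - 5*s - 14)
(5) = (z^2 - 6*z + 9)/(z^2 + 12*z + 35)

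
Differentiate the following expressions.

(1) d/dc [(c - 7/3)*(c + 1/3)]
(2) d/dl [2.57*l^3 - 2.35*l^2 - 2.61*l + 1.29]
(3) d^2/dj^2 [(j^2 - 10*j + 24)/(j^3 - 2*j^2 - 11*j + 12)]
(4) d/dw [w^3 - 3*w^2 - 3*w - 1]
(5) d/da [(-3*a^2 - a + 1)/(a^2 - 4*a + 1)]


(1) = 2*c - 2
(2) = 7.71*l^2 - 4.7*l - 2.61
(3) = 2*(j^3 - 18*j^2 - 27*j - 36)/(j^6 + 6*j^5 + 3*j^4 - 28*j^3 - 9*j^2 + 54*j - 27)
(4) = 3*w^2 - 6*w - 3
(5) = (13*a^2 - 8*a + 3)/(a^4 - 8*a^3 + 18*a^2 - 8*a + 1)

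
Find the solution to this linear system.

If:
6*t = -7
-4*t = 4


Then:
No Solution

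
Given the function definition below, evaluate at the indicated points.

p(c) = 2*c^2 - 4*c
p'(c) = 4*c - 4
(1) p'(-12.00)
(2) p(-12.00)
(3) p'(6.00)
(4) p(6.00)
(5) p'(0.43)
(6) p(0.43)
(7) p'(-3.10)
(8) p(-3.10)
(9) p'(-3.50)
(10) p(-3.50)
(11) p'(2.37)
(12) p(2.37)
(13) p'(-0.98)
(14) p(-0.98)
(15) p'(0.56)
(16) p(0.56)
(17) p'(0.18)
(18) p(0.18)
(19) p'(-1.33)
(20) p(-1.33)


(1) = -52.00
(2) = 336.00
(3) = 20.00
(4) = 48.00
(5) = -2.28
(6) = -1.35
(7) = -16.40
(8) = 31.62
(9) = -18.00
(10) = 38.50
(11) = 5.48
(12) = 1.75
(13) = -7.92
(14) = 5.84
(15) = -1.76
(16) = -1.61
(17) = -3.28
(18) = -0.66
(19) = -9.32
(20) = 8.86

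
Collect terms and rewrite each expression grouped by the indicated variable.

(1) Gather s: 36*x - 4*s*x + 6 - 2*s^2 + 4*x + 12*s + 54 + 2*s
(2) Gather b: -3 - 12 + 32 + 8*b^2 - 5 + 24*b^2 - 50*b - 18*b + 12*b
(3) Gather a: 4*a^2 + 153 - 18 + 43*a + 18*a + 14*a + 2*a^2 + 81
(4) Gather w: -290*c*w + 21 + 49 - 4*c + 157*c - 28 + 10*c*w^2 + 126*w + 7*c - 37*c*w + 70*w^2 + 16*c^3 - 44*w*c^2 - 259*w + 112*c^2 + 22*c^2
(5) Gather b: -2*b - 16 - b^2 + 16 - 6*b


(1) = -2*s^2 + s*(14 - 4*x) + 40*x + 60
(2) = 32*b^2 - 56*b + 12
(3) = 6*a^2 + 75*a + 216
(4) = 16*c^3 + 134*c^2 + 160*c + w^2*(10*c + 70) + w*(-44*c^2 - 327*c - 133) + 42
(5) = -b^2 - 8*b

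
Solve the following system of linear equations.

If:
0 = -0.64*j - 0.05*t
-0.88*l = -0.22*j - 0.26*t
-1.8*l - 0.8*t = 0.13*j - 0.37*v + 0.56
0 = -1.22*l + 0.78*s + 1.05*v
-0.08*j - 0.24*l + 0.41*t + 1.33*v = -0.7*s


Then:
j = 0.02
l = -0.08
s = -0.79
t = -0.29
v = 0.49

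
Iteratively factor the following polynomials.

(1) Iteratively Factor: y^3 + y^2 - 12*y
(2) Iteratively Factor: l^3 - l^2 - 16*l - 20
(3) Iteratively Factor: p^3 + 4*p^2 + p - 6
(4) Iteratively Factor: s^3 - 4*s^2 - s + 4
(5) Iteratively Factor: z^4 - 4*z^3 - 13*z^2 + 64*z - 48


(1) = (y + 4)*(y^2 - 3*y) = (y - 3)*(y + 4)*(y)
(2) = (l + 2)*(l^2 - 3*l - 10) = (l + 2)^2*(l - 5)
(3) = (p + 2)*(p^2 + 2*p - 3) = (p - 1)*(p + 2)*(p + 3)
(4) = (s + 1)*(s^2 - 5*s + 4) = (s - 4)*(s + 1)*(s - 1)
(5) = (z - 4)*(z^3 - 13*z + 12) = (z - 4)*(z - 3)*(z^2 + 3*z - 4) = (z - 4)*(z - 3)*(z + 4)*(z - 1)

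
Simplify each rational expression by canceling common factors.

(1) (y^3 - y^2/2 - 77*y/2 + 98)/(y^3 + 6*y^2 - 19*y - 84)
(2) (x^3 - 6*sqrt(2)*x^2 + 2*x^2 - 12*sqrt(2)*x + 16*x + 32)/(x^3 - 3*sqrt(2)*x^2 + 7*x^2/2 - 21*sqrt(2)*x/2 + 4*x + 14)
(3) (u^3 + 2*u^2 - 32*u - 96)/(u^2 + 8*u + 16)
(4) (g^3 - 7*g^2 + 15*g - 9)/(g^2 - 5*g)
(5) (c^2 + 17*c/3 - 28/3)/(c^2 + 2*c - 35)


(1) = (2*y - 7)/(2*y + 6)
(2) = (2*x^2 + x*(4 - 8*sqrt(2)) - 16*sqrt(2))/(2*x^2 + x*(7 - 2*sqrt(2)) - 7*sqrt(2))
(3) = u - 6
(4) = (g^3 - 7*g^2 + 15*g - 9)/(g^2 - 5*g)
(5) = (3*c - 4)/(3*c - 15)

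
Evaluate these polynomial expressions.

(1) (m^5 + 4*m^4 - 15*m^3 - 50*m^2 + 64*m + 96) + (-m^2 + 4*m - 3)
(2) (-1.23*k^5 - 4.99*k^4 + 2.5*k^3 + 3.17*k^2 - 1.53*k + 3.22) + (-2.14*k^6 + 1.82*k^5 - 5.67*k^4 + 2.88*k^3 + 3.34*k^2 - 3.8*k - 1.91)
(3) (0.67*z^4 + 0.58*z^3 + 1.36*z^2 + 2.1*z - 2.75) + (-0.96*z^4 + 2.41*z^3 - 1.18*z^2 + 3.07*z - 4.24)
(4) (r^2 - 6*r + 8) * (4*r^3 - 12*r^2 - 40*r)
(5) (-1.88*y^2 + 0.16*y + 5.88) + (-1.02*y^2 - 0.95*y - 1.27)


(1) = m^5 + 4*m^4 - 15*m^3 - 51*m^2 + 68*m + 93
(2) = -2.14*k^6 + 0.59*k^5 - 10.66*k^4 + 5.38*k^3 + 6.51*k^2 - 5.33*k + 1.31
(3) = -0.29*z^4 + 2.99*z^3 + 0.18*z^2 + 5.17*z - 6.99
(4) = 4*r^5 - 36*r^4 + 64*r^3 + 144*r^2 - 320*r
(5) = -2.9*y^2 - 0.79*y + 4.61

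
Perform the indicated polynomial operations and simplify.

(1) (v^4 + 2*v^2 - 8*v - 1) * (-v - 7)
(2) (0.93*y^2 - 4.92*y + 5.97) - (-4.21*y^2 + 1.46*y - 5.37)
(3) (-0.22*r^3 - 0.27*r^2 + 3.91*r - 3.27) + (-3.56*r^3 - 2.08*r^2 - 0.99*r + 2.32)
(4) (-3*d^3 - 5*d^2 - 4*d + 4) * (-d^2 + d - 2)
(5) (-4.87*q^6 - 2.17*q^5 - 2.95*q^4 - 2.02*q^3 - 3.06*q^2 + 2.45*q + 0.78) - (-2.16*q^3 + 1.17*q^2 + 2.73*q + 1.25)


(1) = -v^5 - 7*v^4 - 2*v^3 - 6*v^2 + 57*v + 7
(2) = 5.14*y^2 - 6.38*y + 11.34
(3) = -3.78*r^3 - 2.35*r^2 + 2.92*r - 0.95
(4) = 3*d^5 + 2*d^4 + 5*d^3 + 2*d^2 + 12*d - 8
(5) = -4.87*q^6 - 2.17*q^5 - 2.95*q^4 + 0.14*q^3 - 4.23*q^2 - 0.28*q - 0.47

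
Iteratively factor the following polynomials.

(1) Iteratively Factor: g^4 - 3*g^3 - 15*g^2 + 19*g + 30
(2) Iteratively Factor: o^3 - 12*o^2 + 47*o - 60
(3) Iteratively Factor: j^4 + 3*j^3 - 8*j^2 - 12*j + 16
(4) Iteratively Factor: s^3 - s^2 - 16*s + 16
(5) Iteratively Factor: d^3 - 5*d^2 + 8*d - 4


(1) = (g + 1)*(g^3 - 4*g^2 - 11*g + 30) = (g - 2)*(g + 1)*(g^2 - 2*g - 15) = (g - 5)*(g - 2)*(g + 1)*(g + 3)
(2) = (o - 5)*(o^2 - 7*o + 12) = (o - 5)*(o - 3)*(o - 4)
(3) = (j + 4)*(j^3 - j^2 - 4*j + 4) = (j + 2)*(j + 4)*(j^2 - 3*j + 2) = (j - 2)*(j + 2)*(j + 4)*(j - 1)
(4) = (s + 4)*(s^2 - 5*s + 4) = (s - 4)*(s + 4)*(s - 1)
(5) = (d - 2)*(d^2 - 3*d + 2) = (d - 2)^2*(d - 1)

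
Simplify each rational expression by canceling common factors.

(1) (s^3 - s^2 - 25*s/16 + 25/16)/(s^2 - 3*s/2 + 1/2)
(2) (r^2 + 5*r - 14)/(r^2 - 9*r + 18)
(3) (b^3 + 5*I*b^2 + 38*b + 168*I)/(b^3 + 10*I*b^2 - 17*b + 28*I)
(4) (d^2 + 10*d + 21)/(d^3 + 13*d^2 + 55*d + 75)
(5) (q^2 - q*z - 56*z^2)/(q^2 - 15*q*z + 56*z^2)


(1) = (16*s^2 - 25)/(16*s - 8)
(2) = (r^2 + 5*r - 14)/(r^2 - 9*r + 18)
(3) = (b - 6*I)/(b - I)
(4) = (d + 7)/(d^2 + 10*d + 25)
(5) = (-q - 7*z)/(-q + 7*z)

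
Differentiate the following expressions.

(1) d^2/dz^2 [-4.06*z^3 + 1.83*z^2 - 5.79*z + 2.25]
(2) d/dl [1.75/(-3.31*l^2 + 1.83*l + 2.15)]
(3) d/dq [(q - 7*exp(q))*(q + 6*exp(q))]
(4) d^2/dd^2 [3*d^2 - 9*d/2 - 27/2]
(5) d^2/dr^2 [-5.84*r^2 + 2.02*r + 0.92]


(1) = 3.66 - 24.36*z
(2) = (11.585*l - 3.2025)/(-3.31*l^2 + 1.83*l + 2.15)^2
(3) = -q*exp(q) + 2*q - 84*exp(2*q) - exp(q)
(4) = 6
(5) = -11.6800000000000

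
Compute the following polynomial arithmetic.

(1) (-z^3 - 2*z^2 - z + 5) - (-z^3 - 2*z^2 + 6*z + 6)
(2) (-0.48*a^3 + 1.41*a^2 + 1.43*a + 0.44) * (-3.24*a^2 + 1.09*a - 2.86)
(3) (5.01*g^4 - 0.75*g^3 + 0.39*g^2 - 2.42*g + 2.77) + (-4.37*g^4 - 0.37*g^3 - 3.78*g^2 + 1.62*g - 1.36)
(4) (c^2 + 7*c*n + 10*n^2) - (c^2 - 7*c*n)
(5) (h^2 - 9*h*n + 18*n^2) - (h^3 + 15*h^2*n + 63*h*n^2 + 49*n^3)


(1) = -7*z - 1
(2) = 1.5552*a^5 - 5.0916*a^4 - 1.7235*a^3 - 3.8995*a^2 - 3.6102*a - 1.2584
(3) = 0.64*g^4 - 1.12*g^3 - 3.39*g^2 - 0.8*g + 1.41
(4) = 14*c*n + 10*n^2
(5) = -h^3 - 15*h^2*n + h^2 - 63*h*n^2 - 9*h*n - 49*n^3 + 18*n^2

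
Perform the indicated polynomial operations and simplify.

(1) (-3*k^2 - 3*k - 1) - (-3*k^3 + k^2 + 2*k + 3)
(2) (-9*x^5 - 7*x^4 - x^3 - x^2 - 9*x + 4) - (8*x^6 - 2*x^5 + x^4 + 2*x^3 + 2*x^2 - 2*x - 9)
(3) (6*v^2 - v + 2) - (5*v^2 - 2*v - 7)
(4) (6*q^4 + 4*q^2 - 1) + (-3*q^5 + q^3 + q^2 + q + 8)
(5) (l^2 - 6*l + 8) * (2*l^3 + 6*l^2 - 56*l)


(1) = 3*k^3 - 4*k^2 - 5*k - 4
(2) = -8*x^6 - 7*x^5 - 8*x^4 - 3*x^3 - 3*x^2 - 7*x + 13
(3) = v^2 + v + 9
(4) = -3*q^5 + 6*q^4 + q^3 + 5*q^2 + q + 7
(5) = 2*l^5 - 6*l^4 - 76*l^3 + 384*l^2 - 448*l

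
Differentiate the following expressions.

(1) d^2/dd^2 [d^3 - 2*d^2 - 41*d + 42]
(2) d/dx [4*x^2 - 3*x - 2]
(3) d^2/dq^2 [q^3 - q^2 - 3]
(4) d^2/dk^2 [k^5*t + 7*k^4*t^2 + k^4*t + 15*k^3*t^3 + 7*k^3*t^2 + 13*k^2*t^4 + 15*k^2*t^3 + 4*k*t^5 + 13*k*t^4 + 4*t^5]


(1) = 6*d - 4
(2) = 8*x - 3
(3) = 6*q - 2
(4) = 2*t*(10*k^3 + 42*k^2*t + 6*k^2 + 45*k*t^2 + 21*k*t + 13*t^3 + 15*t^2)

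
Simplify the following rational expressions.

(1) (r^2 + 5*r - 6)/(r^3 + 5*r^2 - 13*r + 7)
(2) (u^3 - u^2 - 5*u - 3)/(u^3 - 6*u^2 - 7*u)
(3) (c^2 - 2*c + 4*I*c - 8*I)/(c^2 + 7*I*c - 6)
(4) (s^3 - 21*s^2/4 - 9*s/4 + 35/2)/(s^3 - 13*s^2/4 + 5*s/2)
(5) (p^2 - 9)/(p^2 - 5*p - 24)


(1) = (r + 6)/(r^2 + 6*r - 7)
(2) = (u^2 - 2*u - 3)/(u^2 - 7*u)
(3) = (c^2 + c*(-2 + 4*I) - 8*I)/(c^2 + 7*I*c - 6)
(4) = (4*s^2 - 13*s - 35)/(4*s^2 - 5*s)
(5) = (p - 3)/(p - 8)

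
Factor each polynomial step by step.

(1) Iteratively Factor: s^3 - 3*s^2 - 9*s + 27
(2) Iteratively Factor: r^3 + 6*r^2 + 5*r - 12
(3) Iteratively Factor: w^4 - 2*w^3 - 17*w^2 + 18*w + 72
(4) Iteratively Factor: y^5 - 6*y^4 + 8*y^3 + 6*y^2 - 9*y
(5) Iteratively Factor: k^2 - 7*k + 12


(1) = (s + 3)*(s^2 - 6*s + 9) = (s - 3)*(s + 3)*(s - 3)
(2) = (r + 4)*(r^2 + 2*r - 3) = (r + 3)*(r + 4)*(r - 1)
(3) = (w + 3)*(w^3 - 5*w^2 - 2*w + 24) = (w - 4)*(w + 3)*(w^2 - w - 6) = (w - 4)*(w - 3)*(w + 3)*(w + 2)
(4) = (y - 3)*(y^4 - 3*y^3 - y^2 + 3*y) = y*(y - 3)*(y^3 - 3*y^2 - y + 3) = y*(y - 3)*(y + 1)*(y^2 - 4*y + 3) = y*(y - 3)*(y - 1)*(y + 1)*(y - 3)
(5) = (k - 4)*(k - 3)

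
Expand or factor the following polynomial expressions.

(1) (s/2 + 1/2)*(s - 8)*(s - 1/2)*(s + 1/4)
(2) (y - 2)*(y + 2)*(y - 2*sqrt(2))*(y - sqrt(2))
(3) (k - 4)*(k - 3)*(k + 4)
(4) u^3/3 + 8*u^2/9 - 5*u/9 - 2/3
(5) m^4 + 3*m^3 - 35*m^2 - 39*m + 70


(1) = s^4/2 - 29*s^3/8 - 51*s^2/16 + 23*s/16 + 1/2
(2) = y^4 - 3*sqrt(2)*y^3 + 12*sqrt(2)*y - 16
(3) = k^3 - 3*k^2 - 16*k + 48
(4) = (u/3 + 1)*(u - 1)*(u + 2/3)
(5) = (m - 5)*(m - 1)*(m + 2)*(m + 7)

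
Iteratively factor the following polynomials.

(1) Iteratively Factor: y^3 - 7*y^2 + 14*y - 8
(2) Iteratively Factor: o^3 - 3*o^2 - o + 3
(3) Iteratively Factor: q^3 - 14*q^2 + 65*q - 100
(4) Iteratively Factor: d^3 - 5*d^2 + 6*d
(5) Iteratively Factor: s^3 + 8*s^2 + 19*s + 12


(1) = (y - 1)*(y^2 - 6*y + 8) = (y - 2)*(y - 1)*(y - 4)
(2) = (o - 3)*(o^2 - 1) = (o - 3)*(o + 1)*(o - 1)
(3) = (q - 5)*(q^2 - 9*q + 20) = (q - 5)*(q - 4)*(q - 5)
(4) = (d - 2)*(d^2 - 3*d) = d*(d - 2)*(d - 3)
(5) = (s + 1)*(s^2 + 7*s + 12) = (s + 1)*(s + 4)*(s + 3)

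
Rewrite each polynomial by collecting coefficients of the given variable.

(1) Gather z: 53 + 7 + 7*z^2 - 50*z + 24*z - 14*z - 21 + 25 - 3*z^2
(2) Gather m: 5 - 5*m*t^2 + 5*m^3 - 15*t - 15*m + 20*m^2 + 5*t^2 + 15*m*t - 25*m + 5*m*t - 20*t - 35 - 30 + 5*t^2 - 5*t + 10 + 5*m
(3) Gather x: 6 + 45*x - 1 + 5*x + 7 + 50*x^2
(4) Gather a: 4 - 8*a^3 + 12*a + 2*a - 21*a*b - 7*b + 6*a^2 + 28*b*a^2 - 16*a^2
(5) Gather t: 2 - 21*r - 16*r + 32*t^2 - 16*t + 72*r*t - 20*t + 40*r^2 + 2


(1) = 4*z^2 - 40*z + 64
(2) = 5*m^3 + 20*m^2 + m*(-5*t^2 + 20*t - 35) + 10*t^2 - 40*t - 50
(3) = 50*x^2 + 50*x + 12
(4) = -8*a^3 + a^2*(28*b - 10) + a*(14 - 21*b) - 7*b + 4
(5) = 40*r^2 - 37*r + 32*t^2 + t*(72*r - 36) + 4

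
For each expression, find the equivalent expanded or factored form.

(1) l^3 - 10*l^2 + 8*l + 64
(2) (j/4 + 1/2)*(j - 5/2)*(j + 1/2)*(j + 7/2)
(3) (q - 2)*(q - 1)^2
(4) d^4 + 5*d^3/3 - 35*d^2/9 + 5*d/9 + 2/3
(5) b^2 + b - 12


(1) = (l - 8)*(l - 4)*(l + 2)
(2) = j^4/4 + 7*j^3/8 - 21*j^2/16 - 167*j/32 - 35/16
(3) = q^3 - 4*q^2 + 5*q - 2
(4) = (d - 1)*(d - 2/3)*(d + 1/3)*(d + 3)
(5) = (b - 3)*(b + 4)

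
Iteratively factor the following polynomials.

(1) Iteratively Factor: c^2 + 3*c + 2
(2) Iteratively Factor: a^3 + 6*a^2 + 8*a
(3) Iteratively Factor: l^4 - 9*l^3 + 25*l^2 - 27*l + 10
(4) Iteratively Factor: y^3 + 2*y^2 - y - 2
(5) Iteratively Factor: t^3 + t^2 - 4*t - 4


(1) = (c + 1)*(c + 2)
(2) = (a)*(a^2 + 6*a + 8) = a*(a + 4)*(a + 2)
(3) = (l - 1)*(l^3 - 8*l^2 + 17*l - 10) = (l - 5)*(l - 1)*(l^2 - 3*l + 2) = (l - 5)*(l - 1)^2*(l - 2)
(4) = (y + 2)*(y^2 - 1) = (y - 1)*(y + 2)*(y + 1)
(5) = (t - 2)*(t^2 + 3*t + 2) = (t - 2)*(t + 2)*(t + 1)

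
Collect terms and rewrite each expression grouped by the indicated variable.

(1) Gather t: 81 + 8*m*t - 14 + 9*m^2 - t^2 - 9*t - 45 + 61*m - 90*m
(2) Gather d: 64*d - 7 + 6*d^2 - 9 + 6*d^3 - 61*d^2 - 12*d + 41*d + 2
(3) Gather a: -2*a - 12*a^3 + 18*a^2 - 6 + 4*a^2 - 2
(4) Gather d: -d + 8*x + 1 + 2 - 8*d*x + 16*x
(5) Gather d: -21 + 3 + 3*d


(1) = 9*m^2 - 29*m - t^2 + t*(8*m - 9) + 22
(2) = 6*d^3 - 55*d^2 + 93*d - 14
(3) = -12*a^3 + 22*a^2 - 2*a - 8
(4) = d*(-8*x - 1) + 24*x + 3
(5) = 3*d - 18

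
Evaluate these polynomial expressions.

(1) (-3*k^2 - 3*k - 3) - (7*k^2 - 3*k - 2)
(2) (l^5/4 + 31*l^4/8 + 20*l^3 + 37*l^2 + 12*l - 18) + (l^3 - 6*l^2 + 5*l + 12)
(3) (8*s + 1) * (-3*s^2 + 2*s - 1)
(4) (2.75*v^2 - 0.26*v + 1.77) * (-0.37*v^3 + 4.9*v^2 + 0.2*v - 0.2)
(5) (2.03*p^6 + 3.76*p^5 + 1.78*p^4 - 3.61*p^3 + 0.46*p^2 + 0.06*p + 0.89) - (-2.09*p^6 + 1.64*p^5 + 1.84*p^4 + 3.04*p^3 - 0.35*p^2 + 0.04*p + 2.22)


(1) = -10*k^2 - 1
(2) = l^5/4 + 31*l^4/8 + 21*l^3 + 31*l^2 + 17*l - 6
(3) = -24*s^3 + 13*s^2 - 6*s - 1
(4) = -1.0175*v^5 + 13.5712*v^4 - 1.3789*v^3 + 8.071*v^2 + 0.406*v - 0.354
(5) = 4.12*p^6 + 2.12*p^5 - 0.06*p^4 - 6.65*p^3 + 0.81*p^2 + 0.02*p - 1.33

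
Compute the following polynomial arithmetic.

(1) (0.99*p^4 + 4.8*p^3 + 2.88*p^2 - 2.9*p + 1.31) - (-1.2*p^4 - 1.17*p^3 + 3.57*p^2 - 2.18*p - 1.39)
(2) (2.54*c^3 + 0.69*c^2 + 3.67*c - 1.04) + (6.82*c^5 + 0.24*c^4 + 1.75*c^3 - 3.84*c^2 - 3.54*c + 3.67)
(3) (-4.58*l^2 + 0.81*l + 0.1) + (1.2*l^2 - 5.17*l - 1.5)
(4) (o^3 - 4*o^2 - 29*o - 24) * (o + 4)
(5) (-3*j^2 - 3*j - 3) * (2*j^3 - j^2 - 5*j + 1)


(1) = 2.19*p^4 + 5.97*p^3 - 0.69*p^2 - 0.72*p + 2.7
(2) = 6.82*c^5 + 0.24*c^4 + 4.29*c^3 - 3.15*c^2 + 0.13*c + 2.63
(3) = -3.38*l^2 - 4.36*l - 1.4
(4) = o^4 - 45*o^2 - 140*o - 96
(5) = -6*j^5 - 3*j^4 + 12*j^3 + 15*j^2 + 12*j - 3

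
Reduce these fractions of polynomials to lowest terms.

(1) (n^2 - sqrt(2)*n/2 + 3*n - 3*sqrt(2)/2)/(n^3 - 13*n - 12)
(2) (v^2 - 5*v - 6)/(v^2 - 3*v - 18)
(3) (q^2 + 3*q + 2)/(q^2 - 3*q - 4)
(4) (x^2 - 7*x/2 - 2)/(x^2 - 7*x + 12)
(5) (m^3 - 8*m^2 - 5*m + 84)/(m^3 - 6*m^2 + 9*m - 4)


(1) = (2*n - sqrt(2))/(2*n^2 - 6*n - 8)
(2) = (v + 1)/(v + 3)
(3) = (q + 2)/(q - 4)
(4) = (2*x + 1)/(2*x - 6)
(5) = (m^2 - 4*m - 21)/(m^2 - 2*m + 1)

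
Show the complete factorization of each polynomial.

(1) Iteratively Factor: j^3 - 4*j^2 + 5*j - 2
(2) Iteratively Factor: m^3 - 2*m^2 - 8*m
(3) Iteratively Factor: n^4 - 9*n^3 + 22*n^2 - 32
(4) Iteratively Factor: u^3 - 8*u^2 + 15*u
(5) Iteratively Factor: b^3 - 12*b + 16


(1) = (j - 1)*(j^2 - 3*j + 2) = (j - 2)*(j - 1)*(j - 1)
(2) = (m - 4)*(m^2 + 2*m) = (m - 4)*(m + 2)*(m)
(3) = (n - 4)*(n^3 - 5*n^2 + 2*n + 8) = (n - 4)^2*(n^2 - n - 2) = (n - 4)^2*(n + 1)*(n - 2)
(4) = (u)*(u^2 - 8*u + 15) = u*(u - 5)*(u - 3)
(5) = (b - 2)*(b^2 + 2*b - 8) = (b - 2)^2*(b + 4)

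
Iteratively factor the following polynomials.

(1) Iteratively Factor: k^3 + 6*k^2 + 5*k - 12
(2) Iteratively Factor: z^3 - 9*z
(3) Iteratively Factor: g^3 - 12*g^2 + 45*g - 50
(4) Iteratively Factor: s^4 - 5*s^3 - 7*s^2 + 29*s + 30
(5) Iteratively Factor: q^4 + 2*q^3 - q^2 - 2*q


(1) = (k + 3)*(k^2 + 3*k - 4) = (k + 3)*(k + 4)*(k - 1)
(2) = (z - 3)*(z^2 + 3*z) = (z - 3)*(z + 3)*(z)
(3) = (g - 2)*(g^2 - 10*g + 25) = (g - 5)*(g - 2)*(g - 5)
(4) = (s - 5)*(s^3 - 7*s - 6) = (s - 5)*(s + 1)*(s^2 - s - 6) = (s - 5)*(s - 3)*(s + 1)*(s + 2)
(5) = (q - 1)*(q^3 + 3*q^2 + 2*q) = (q - 1)*(q + 2)*(q^2 + q) = q*(q - 1)*(q + 2)*(q + 1)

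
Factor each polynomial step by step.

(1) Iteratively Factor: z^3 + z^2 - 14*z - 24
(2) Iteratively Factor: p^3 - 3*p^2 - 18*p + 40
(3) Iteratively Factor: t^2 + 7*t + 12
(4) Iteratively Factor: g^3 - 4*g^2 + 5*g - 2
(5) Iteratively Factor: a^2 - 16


(1) = (z + 2)*(z^2 - z - 12) = (z + 2)*(z + 3)*(z - 4)
(2) = (p - 2)*(p^2 - p - 20) = (p - 2)*(p + 4)*(p - 5)
(3) = (t + 4)*(t + 3)
(4) = (g - 2)*(g^2 - 2*g + 1) = (g - 2)*(g - 1)*(g - 1)
(5) = (a - 4)*(a + 4)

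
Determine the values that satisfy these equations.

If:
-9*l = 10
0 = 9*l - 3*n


Then:
l = -10/9
n = -10/3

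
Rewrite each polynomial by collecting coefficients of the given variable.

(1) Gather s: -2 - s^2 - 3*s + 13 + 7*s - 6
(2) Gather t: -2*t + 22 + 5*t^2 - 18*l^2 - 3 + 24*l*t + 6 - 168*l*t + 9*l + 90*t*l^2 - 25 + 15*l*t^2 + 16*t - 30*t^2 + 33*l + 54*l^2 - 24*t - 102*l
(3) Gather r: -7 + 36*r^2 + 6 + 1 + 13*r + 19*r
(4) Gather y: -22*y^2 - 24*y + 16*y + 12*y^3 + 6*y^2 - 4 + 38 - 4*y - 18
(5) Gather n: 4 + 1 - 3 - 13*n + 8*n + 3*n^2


(1) = -s^2 + 4*s + 5
(2) = 36*l^2 - 60*l + t^2*(15*l - 25) + t*(90*l^2 - 144*l - 10)
(3) = 36*r^2 + 32*r
(4) = 12*y^3 - 16*y^2 - 12*y + 16
(5) = 3*n^2 - 5*n + 2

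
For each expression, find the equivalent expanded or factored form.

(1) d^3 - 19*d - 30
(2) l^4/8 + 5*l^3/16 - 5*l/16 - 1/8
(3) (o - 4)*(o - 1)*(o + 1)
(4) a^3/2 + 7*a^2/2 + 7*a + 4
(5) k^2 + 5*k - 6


(1) = (d - 5)*(d + 2)*(d + 3)
(2) = (l/4 + 1/4)*(l/2 + 1)*(l - 1)*(l + 1/2)
(3) = o^3 - 4*o^2 - o + 4
(4) = (a/2 + 1/2)*(a + 2)*(a + 4)
(5) = (k - 1)*(k + 6)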